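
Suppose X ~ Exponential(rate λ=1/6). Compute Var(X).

For X ~ Exponential(rate λ=1/6):
Var(X) = 36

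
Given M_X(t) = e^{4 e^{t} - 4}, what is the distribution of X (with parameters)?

The MGF M(t) = e^{4 e^{t} - 4} is the standard form for the Poisson distribution.
Comparing with the known MGF formula identifies: Poisson(λ=4)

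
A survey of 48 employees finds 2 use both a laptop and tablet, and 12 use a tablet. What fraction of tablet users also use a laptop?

P(A ∩ B) = 2/48 = 1/24
P(B) = 12/48 = 1/4
P(A|B) = P(A ∩ B) / P(B) = (1/24) / (1/4) = 1/6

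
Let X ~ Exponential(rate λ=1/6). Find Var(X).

For X ~ Exponential(rate λ=1/6):
Var(X) = 36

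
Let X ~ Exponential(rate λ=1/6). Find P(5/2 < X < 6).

P(5/2 < X < 6) = ∫_{5/2}^{6} f(x) dx
where f(x) = \frac{e^{- \frac{x}{6}}}{6}
= - \frac{1}{e} + e^{- \frac{5}{12}}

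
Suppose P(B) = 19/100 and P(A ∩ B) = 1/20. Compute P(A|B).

P(A|B) = P(A ∩ B) / P(B)
= (1/20) / (19/100)
= 5/19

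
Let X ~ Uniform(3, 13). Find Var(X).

For X ~ Uniform(3, 13):
Var(X) = \frac{25}{3}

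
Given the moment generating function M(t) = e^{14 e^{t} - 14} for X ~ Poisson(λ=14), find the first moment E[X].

To find E[X], compute M^(1)(0):
M^(1)(t) = 14 e^{t} e^{14 e^{t} - 14}
M^(1)(0) = 14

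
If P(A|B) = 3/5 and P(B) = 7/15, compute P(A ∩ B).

By definition, P(A|B) = P(A ∩ B) / P(B)
So P(A ∩ B) = P(A|B) × P(B)
= 3/5 × 7/15
= 7/25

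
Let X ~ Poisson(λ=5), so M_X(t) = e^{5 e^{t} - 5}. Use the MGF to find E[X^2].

To find E[X^2], compute M^(2)(0):
M^(1)(t) = 5 e^{t} e^{5 e^{t} - 5}
M^(2)(t) = 25 e^{2 t} e^{5 e^{t} - 5} + 5 e^{t} e^{5 e^{t} - 5}
M^(2)(0) = 30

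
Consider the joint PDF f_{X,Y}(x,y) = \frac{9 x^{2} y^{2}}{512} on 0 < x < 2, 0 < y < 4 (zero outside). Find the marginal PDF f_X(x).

f_X(x) = ∫_0^4 f(x,y) dy
= ∫_0^4 \frac{9 x^{2} y^{2}}{512} dy
= \frac{3 x^{2}}{8} for 0 < x < 2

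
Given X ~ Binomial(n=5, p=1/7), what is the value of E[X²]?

Using the identity E[X²] = Var(X) + (E[X])²:
E[X] = \frac{5}{7}
Var(X) = \frac{30}{49}
E[X²] = \frac{30}{49} + (\frac{5}{7})²
= \frac{55}{49}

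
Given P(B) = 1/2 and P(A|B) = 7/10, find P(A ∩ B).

By definition, P(A|B) = P(A ∩ B) / P(B)
So P(A ∩ B) = P(A|B) × P(B)
= 7/10 × 1/2
= 7/20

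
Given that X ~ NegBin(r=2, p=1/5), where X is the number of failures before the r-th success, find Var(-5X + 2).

For X ~ NegBin(r=2, p=1/5), where X is the number of failures before the r-th success:
Var(X) = 40
Var(-5X + 2) = (-5)² × Var(X) = 25 × 40 = 1000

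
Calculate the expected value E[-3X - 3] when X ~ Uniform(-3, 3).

For X ~ Uniform(-3, 3):
E[X] = 0
E[-3X - 3] = -3 × E[X] - 3 = -3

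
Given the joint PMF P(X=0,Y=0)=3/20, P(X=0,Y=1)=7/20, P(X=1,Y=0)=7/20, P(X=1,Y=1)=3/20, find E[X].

First find marginal of X:
P(X=0) = 1/2
P(X=1) = 1/2
E[X] = 0 × 1/2 + 1 × 1/2 = 1/2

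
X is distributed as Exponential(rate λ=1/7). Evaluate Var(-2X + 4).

For X ~ Exponential(rate λ=1/7):
Var(X) = 49
Var(-2X + 4) = (-2)² × Var(X) = 4 × 49 = 196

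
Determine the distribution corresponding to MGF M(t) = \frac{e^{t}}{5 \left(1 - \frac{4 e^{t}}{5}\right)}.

The MGF M(t) = \frac{e^{t}}{5 \left(1 - \frac{4 e^{t}}{5}\right)} is the standard form for the Geometric distribution.
Comparing with the known MGF formula identifies: Geometric(p=1/5), X = trial number of first success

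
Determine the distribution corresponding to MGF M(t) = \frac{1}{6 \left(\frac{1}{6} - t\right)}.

The MGF M(t) = \frac{1}{6 \left(\frac{1}{6} - t\right)} is the standard form for the Exponential distribution.
Comparing with the known MGF formula identifies: Exponential(rate λ=1/6)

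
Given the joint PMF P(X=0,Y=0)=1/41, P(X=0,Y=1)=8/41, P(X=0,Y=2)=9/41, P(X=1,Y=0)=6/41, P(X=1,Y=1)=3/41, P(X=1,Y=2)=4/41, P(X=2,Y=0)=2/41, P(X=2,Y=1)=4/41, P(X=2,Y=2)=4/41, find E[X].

First find marginal of X:
P(X=0) = 18/41
P(X=1) = 13/41
P(X=2) = 10/41
E[X] = 0 × 18/41 + 1 × 13/41 + 2 × 10/41 = 33/41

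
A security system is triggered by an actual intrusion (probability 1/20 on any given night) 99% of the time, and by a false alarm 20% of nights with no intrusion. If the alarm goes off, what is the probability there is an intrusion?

Let D = the rare event, + = positive/flagged.
P(D) = 1/20
P(+|D) = 99/100
P(+|D') = 20/100 = 1/5
P(+) = P(+|D)P(D) + P(+|D')P(D')
     = \frac{99}{100} × \frac{1}{20} + \frac{1}{5} × \frac{19}{20}
     = \frac{479}{2000}
P(D|+) = P(+|D)P(D)/P(+) = \frac{99}{479}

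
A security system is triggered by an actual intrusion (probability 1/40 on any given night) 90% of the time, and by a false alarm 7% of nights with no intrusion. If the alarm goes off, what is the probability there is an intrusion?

Let D = the rare event, + = positive/flagged.
P(D) = 1/40
P(+|D) = 90/100 = 9/10
P(+|D') = 7/100
P(+) = P(+|D)P(D) + P(+|D')P(D')
     = \frac{9}{10} × \frac{1}{40} + \frac{7}{100} × \frac{39}{40}
     = \frac{363}{4000}
P(D|+) = P(+|D)P(D)/P(+) = \frac{30}{121}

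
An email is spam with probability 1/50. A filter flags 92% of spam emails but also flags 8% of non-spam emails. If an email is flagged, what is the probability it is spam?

Let D = the rare event, + = positive/flagged.
P(D) = 1/50
P(+|D) = 92/100 = 23/25
P(+|D') = 8/100 = 2/25
P(+) = P(+|D)P(D) + P(+|D')P(D')
     = \frac{23}{25} × \frac{1}{50} + \frac{2}{25} × \frac{49}{50}
     = \frac{121}{1250}
P(D|+) = P(+|D)P(D)/P(+) = \frac{23}{121}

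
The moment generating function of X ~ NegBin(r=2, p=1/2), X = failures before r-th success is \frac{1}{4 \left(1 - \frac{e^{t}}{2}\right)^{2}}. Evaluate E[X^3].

To find E[X^3], compute M^(3)(0):
M^(1)(t) = \frac{e^{t}}{4 \left(1 - \frac{e^{t}}{2}\right)^{3}}
M^(2)(t) = \frac{e^{t}}{4 \left(1 - \frac{e^{t}}{2}\right)^{3}} + \frac{3 e^{2 t}}{8 \left(1 - \frac{e^{t}}{2}\right)^{4}}
M^(3)(t) = \frac{e^{t}}{4 \left(1 - \frac{e^{t}}{2}\right)^{3}} + \frac{9 e^{2 t}}{8 \left(1 - \frac{e^{t}}{2}\right)^{4}} + \frac{3 e^{3 t}}{4 \left(1 - \frac{e^{t}}{2}\right)^{5}}
M^(3)(0) = 44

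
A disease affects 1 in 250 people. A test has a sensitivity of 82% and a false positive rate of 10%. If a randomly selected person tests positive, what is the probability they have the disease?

Let D = the rare event, + = positive/flagged.
P(D) = 1/250
P(+|D) = 82/100 = 41/50
P(+|D') = 10/100 = 1/10
P(+) = P(+|D)P(D) + P(+|D')P(D')
     = \frac{41}{50} × \frac{1}{250} + \frac{1}{10} × \frac{249}{250}
     = \frac{643}{6250}
P(D|+) = P(+|D)P(D)/P(+) = \frac{41}{1286}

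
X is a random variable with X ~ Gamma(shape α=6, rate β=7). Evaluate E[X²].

Using the identity E[X²] = Var(X) + (E[X])²:
E[X] = \frac{6}{7}
Var(X) = \frac{6}{49}
E[X²] = \frac{6}{49} + (\frac{6}{7})²
= \frac{6}{7}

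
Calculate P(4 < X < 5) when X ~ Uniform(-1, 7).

P(4 < X < 5) = ∫_{4}^{5} f(x) dx
where f(x) = \frac{1}{8}
= \frac{1}{8}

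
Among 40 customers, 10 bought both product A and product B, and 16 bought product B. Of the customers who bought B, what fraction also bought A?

P(A ∩ B) = 10/40 = 1/4
P(B) = 16/40 = 2/5
P(A|B) = P(A ∩ B) / P(B) = (1/4) / (2/5) = 5/8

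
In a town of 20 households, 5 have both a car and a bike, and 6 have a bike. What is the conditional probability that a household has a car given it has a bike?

P(A ∩ B) = 5/20 = 1/4
P(B) = 6/20 = 3/10
P(A|B) = P(A ∩ B) / P(B) = (1/4) / (3/10) = 5/6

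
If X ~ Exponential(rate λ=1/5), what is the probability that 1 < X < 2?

P(1 < X < 2) = ∫_{1}^{2} f(x) dx
where f(x) = \frac{e^{- \frac{x}{5}}}{5}
= - \frac{1 - e^{\frac{1}{5}}}{e^{\frac{2}{5}}}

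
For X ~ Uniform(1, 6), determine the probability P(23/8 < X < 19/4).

P(23/8 < X < 19/4) = ∫_{23/8}^{19/4} f(x) dx
where f(x) = \frac{1}{5}
= \frac{3}{8}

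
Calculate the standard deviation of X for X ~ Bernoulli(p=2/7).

For X ~ Bernoulli(p=2/7):
Var(X) = \frac{10}{49}
SD(X) = √(Var(X)) = √(\frac{10}{49}) = \frac{\sqrt{10}}{7}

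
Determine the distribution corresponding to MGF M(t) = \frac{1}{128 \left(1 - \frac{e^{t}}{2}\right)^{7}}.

The MGF M(t) = \frac{1}{128 \left(1 - \frac{e^{t}}{2}\right)^{7}} is the standard form for the NegativeBinomial distribution.
Comparing with the known MGF formula identifies: NegBin(r=7, p=1/2), X = failures before r-th success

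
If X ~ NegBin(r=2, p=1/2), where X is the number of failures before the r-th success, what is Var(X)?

For X ~ NegBin(r=2, p=1/2), where X is the number of failures before the r-th success:
Var(X) = 4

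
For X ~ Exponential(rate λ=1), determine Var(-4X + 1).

For X ~ Exponential(rate λ=1):
Var(X) = 1
Var(-4X + 1) = (-4)² × Var(X) = 16 × 1 = 16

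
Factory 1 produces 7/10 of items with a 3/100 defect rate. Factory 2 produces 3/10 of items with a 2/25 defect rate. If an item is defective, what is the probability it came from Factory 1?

Using Bayes' theorem:
P(F1) = 7/10, P(D|F1) = 3/100
P(F2) = 3/10, P(D|F2) = 2/25
P(D) = P(D|F1)P(F1) + P(D|F2)P(F2)
     = \frac{9}{200}
P(F1|D) = P(D|F1)P(F1) / P(D)
= \frac{7}{15}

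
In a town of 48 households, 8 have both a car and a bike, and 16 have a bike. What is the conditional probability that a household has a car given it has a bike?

P(A ∩ B) = 8/48 = 1/6
P(B) = 16/48 = 1/3
P(A|B) = P(A ∩ B) / P(B) = (1/6) / (1/3) = 1/2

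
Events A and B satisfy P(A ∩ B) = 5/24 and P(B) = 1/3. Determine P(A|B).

P(A|B) = P(A ∩ B) / P(B)
= (5/24) / (1/3)
= 5/8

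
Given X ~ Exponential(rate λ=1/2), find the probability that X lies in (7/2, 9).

P(7/2 < X < 9) = ∫_{7/2}^{9} f(x) dx
where f(x) = \frac{e^{- \frac{x}{2}}}{2}
= - \frac{1}{e^{\frac{9}{2}}} + e^{- \frac{7}{4}}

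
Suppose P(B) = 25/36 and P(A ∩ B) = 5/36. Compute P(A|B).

P(A|B) = P(A ∩ B) / P(B)
= (5/36) / (25/36)
= 1/5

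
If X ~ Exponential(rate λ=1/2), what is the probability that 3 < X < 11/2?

P(3 < X < 11/2) = ∫_{3}^{11/2} f(x) dx
where f(x) = \frac{e^{- \frac{x}{2}}}{2}
= - \frac{1}{e^{\frac{11}{4}}} + e^{- \frac{3}{2}}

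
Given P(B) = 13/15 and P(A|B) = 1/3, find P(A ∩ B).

By definition, P(A|B) = P(A ∩ B) / P(B)
So P(A ∩ B) = P(A|B) × P(B)
= 1/3 × 13/15
= 13/45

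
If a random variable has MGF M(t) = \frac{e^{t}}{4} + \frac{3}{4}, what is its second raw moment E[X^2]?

To find E[X^2], compute M^(2)(0):
M^(1)(t) = \frac{e^{t}}{4}
M^(2)(t) = \frac{e^{t}}{4}
M^(2)(0) = \frac{1}{4}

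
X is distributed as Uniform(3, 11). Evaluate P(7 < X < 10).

P(7 < X < 10) = ∫_{7}^{10} f(x) dx
where f(x) = \frac{1}{8}
= \frac{3}{8}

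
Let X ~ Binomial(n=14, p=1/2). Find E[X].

For X ~ Binomial(n=14, p=1/2), the expected value is:
E[X] = 7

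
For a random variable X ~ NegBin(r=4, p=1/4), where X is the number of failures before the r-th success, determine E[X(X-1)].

E[X(X-1)] = E[X² - X] = E[X²] - E[X]
E[X] = 12
E[X²] = Var(X) + (E[X])² = 48 + (12)² = 192
E[X(X-1)] = 192 - 12 = 180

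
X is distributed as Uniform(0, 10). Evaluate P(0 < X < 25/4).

P(0 < X < 25/4) = ∫_{0}^{25/4} f(x) dx
where f(x) = \frac{1}{10}
= \frac{5}{8}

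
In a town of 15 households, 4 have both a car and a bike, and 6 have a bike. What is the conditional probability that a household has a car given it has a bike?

P(A ∩ B) = 4/15
P(B) = 6/15 = 2/5
P(A|B) = P(A ∩ B) / P(B) = (4/15) / (2/5) = 2/3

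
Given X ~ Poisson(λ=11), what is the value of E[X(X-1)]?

E[X(X-1)] = E[X² - X] = E[X²] - E[X]
E[X] = 11
E[X²] = Var(X) + (E[X])² = 11 + (11)² = 132
E[X(X-1)] = 132 - 11 = 121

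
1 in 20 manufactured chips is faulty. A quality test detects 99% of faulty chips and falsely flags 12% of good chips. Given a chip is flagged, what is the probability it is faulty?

Let D = the rare event, + = positive/flagged.
P(D) = 1/20
P(+|D) = 99/100
P(+|D') = 12/100 = 3/25
P(+) = P(+|D)P(D) + P(+|D')P(D')
     = \frac{99}{100} × \frac{1}{20} + \frac{3}{25} × \frac{19}{20}
     = \frac{327}{2000}
P(D|+) = P(+|D)P(D)/P(+) = \frac{33}{109}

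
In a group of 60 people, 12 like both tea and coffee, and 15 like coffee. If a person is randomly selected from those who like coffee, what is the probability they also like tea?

P(A ∩ B) = 12/60 = 1/5
P(B) = 15/60 = 1/4
P(A|B) = P(A ∩ B) / P(B) = (1/5) / (1/4) = 4/5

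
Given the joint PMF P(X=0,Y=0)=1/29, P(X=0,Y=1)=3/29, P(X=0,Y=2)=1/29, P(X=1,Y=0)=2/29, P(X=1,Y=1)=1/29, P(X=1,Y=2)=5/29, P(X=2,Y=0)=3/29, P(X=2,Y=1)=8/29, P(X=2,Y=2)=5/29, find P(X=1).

P(X=1) = P(X=1,Y=0) + P(X=1,Y=1) + P(X=1,Y=2)
= 2/29 + 1/29 + 5/29
= 8/29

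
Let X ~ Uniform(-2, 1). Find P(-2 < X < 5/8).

P(-2 < X < 5/8) = ∫_{-2}^{5/8} f(x) dx
where f(x) = \frac{1}{3}
= \frac{7}{8}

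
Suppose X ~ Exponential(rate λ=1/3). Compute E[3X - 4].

For X ~ Exponential(rate λ=1/3):
E[X] = 3
E[3X - 4] = 3 × E[X] - 4 = 5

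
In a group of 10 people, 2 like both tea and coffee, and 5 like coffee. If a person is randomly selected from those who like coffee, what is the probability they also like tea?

P(A ∩ B) = 2/10 = 1/5
P(B) = 5/10 = 1/2
P(A|B) = P(A ∩ B) / P(B) = (1/5) / (1/2) = 2/5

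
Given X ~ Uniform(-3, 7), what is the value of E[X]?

For X ~ Uniform(-3, 7), the expected value is:
E[X] = 2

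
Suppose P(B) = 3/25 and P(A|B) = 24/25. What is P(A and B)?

By definition, P(A|B) = P(A ∩ B) / P(B)
So P(A ∩ B) = P(A|B) × P(B)
= 24/25 × 3/25
= 72/625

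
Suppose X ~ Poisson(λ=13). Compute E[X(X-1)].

E[X(X-1)] = E[X² - X] = E[X²] - E[X]
E[X] = 13
E[X²] = Var(X) + (E[X])² = 13 + (13)² = 182
E[X(X-1)] = 182 - 13 = 169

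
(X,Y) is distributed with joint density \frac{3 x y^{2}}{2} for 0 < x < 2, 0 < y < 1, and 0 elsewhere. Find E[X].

f_X(x) = ∫_0^1 \frac{3 x y^{2}}{2} dy = \frac{x}{2}
E[X] = ∫_0^2 x × (\frac{x}{2}) dx = \frac{4}{3}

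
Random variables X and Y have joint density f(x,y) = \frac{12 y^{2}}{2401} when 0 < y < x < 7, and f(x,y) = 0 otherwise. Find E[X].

f_X(x) = ∫_0^x \frac{12 y^{2}}{2401} dy = \frac{4 x^{3}}{2401}
E[X] = ∫_0^7 x × (\frac{4 x^{3}}{2401}) dx = \frac{28}{5}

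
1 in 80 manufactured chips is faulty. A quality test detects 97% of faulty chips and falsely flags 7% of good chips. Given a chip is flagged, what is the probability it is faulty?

Let D = the rare event, + = positive/flagged.
P(D) = 1/80
P(+|D) = 97/100
P(+|D') = 7/100
P(+) = P(+|D)P(D) + P(+|D')P(D')
     = \frac{97}{100} × \frac{1}{80} + \frac{7}{100} × \frac{79}{80}
     = \frac{13}{160}
P(D|+) = P(+|D)P(D)/P(+) = \frac{97}{650}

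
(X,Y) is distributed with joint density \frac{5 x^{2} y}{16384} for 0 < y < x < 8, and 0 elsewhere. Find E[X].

f_X(x) = ∫_0^x \frac{5 x^{2} y}{16384} dy = \frac{5 x^{4}}{32768}
E[X] = ∫_0^8 x × (\frac{5 x^{4}}{32768}) dx = \frac{20}{3}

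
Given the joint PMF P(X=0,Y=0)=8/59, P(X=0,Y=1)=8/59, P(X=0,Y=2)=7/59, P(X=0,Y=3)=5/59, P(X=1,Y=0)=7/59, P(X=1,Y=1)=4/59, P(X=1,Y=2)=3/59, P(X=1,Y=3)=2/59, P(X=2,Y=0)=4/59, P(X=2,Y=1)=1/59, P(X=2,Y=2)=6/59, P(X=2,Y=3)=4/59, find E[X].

First find marginal of X:
P(X=0) = 28/59
P(X=1) = 16/59
P(X=2) = 15/59
E[X] = 0 × 28/59 + 1 × 16/59 + 2 × 15/59 = 46/59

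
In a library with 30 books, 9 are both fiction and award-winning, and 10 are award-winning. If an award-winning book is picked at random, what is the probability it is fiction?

P(A ∩ B) = 9/30 = 3/10
P(B) = 10/30 = 1/3
P(A|B) = P(A ∩ B) / P(B) = (3/10) / (1/3) = 9/10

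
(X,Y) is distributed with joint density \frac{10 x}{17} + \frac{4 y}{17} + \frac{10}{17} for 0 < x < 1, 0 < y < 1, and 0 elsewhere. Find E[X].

E[X] = ∫_0^1 ∫_0^1 x × f(x,y) dy dx
= ∫_0^1 ∫_0^1 x × (\frac{10 x}{17} + \frac{4 y}{17} + \frac{10}{17}) dy dx
= \frac{28}{51}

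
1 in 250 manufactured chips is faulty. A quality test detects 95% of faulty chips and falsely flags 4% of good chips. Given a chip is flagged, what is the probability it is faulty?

Let D = the rare event, + = positive/flagged.
P(D) = 1/250
P(+|D) = 95/100 = 19/20
P(+|D') = 4/100 = 1/25
P(+) = P(+|D)P(D) + P(+|D')P(D')
     = \frac{19}{20} × \frac{1}{250} + \frac{1}{25} × \frac{249}{250}
     = \frac{1091}{25000}
P(D|+) = P(+|D)P(D)/P(+) = \frac{95}{1091}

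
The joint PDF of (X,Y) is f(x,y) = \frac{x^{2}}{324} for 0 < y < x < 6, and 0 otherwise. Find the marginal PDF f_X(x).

f_X(x) = ∫_0^x \frac{x^{2}}{324} dy = \frac{x^{3}}{324}
for 0 < x < 6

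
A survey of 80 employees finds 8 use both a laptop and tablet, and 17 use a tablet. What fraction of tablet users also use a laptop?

P(A ∩ B) = 8/80 = 1/10
P(B) = 17/80
P(A|B) = P(A ∩ B) / P(B) = (1/10) / (17/80) = 8/17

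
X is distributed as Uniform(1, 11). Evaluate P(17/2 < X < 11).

P(17/2 < X < 11) = ∫_{17/2}^{11} f(x) dx
where f(x) = \frac{1}{10}
= \frac{1}{4}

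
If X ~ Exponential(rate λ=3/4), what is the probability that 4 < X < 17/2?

P(4 < X < 17/2) = ∫_{4}^{17/2} f(x) dx
where f(x) = \frac{3 e^{- \frac{3 x}{4}}}{4}
= - \frac{1}{e^{\frac{51}{8}}} + e^{-3}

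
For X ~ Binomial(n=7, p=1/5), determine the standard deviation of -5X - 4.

For X ~ Binomial(n=7, p=1/5):
Var(X) = \frac{28}{25}
SD(X) = √(Var(X)) = √(\frac{28}{25}) = \frac{2 \sqrt{7}}{5}
SD(-5X - 4) = |-5| × SD(X) = 5 × \frac{2 \sqrt{7}}{5} = 2 \sqrt{7}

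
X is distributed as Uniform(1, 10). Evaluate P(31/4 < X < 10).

P(31/4 < X < 10) = ∫_{31/4}^{10} f(x) dx
where f(x) = \frac{1}{9}
= \frac{1}{4}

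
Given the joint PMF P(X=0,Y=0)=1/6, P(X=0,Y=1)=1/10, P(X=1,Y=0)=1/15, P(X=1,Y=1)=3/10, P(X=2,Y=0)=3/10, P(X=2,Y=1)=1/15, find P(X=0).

P(X=0) = P(X=0,Y=0) + P(X=0,Y=1)
= 1/6 + 1/10
= 4/15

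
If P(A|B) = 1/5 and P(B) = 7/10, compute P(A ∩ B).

By definition, P(A|B) = P(A ∩ B) / P(B)
So P(A ∩ B) = P(A|B) × P(B)
= 1/5 × 7/10
= 7/50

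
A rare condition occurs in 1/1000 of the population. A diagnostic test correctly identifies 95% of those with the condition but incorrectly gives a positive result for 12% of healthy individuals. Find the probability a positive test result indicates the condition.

Let D = the rare event, + = positive/flagged.
P(D) = 1/1000
P(+|D) = 95/100 = 19/20
P(+|D') = 12/100 = 3/25
P(+) = P(+|D)P(D) + P(+|D')P(D')
     = \frac{19}{20} × \frac{1}{1000} + \frac{3}{25} × \frac{999}{1000}
     = \frac{12083}{100000}
P(D|+) = P(+|D)P(D)/P(+) = \frac{95}{12083}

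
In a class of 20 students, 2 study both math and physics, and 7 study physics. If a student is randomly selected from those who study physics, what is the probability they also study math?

P(A ∩ B) = 2/20 = 1/10
P(B) = 7/20
P(A|B) = P(A ∩ B) / P(B) = (1/10) / (7/20) = 2/7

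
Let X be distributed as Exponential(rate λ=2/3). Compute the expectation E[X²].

Using the identity E[X²] = Var(X) + (E[X])²:
E[X] = \frac{3}{2}
Var(X) = \frac{9}{4}
E[X²] = \frac{9}{4} + (\frac{3}{2})²
= \frac{9}{2}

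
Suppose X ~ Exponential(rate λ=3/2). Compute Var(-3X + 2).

For X ~ Exponential(rate λ=3/2):
Var(X) = \frac{4}{9}
Var(-3X + 2) = (-3)² × Var(X) = 9 × \frac{4}{9} = 4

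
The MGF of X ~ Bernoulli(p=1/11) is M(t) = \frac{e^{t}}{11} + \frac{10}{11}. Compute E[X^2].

To find E[X^2], compute M^(2)(0):
M^(1)(t) = \frac{e^{t}}{11}
M^(2)(t) = \frac{e^{t}}{11}
M^(2)(0) = \frac{1}{11}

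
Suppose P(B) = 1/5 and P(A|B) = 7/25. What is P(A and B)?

By definition, P(A|B) = P(A ∩ B) / P(B)
So P(A ∩ B) = P(A|B) × P(B)
= 7/25 × 1/5
= 7/125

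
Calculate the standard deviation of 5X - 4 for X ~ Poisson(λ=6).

For X ~ Poisson(λ=6):
Var(X) = 6
SD(X) = √(Var(X)) = √(6) = \sqrt{6}
SD(5X - 4) = |5| × SD(X) = 5 × \sqrt{6} = 5 \sqrt{6}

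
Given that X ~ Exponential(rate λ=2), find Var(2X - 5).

For X ~ Exponential(rate λ=2):
Var(X) = \frac{1}{4}
Var(2X - 5) = (2)² × Var(X) = 4 × \frac{1}{4} = 1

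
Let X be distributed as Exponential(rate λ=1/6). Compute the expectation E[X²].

Using the identity E[X²] = Var(X) + (E[X])²:
E[X] = 6
Var(X) = 36
E[X²] = 36 + (6)²
= 72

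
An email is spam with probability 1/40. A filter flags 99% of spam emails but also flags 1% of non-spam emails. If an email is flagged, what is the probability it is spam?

Let D = the rare event, + = positive/flagged.
P(D) = 1/40
P(+|D) = 99/100
P(+|D') = 1/100
P(+) = P(+|D)P(D) + P(+|D')P(D')
     = \frac{99}{100} × \frac{1}{40} + \frac{1}{100} × \frac{39}{40}
     = \frac{69}{2000}
P(D|+) = P(+|D)P(D)/P(+) = \frac{33}{46}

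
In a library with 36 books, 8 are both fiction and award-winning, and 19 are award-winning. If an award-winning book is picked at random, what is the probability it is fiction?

P(A ∩ B) = 8/36 = 2/9
P(B) = 19/36
P(A|B) = P(A ∩ B) / P(B) = (2/9) / (19/36) = 8/19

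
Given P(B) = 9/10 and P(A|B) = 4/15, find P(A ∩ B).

By definition, P(A|B) = P(A ∩ B) / P(B)
So P(A ∩ B) = P(A|B) × P(B)
= 4/15 × 9/10
= 6/25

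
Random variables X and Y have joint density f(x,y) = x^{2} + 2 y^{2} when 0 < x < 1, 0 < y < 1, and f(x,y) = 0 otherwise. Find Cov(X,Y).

E[XY] = ∫∫ xy × f(x,y) dx dy = \frac{3}{8}
E[X] = \frac{7}{12}
E[Y] = \frac{2}{3}
Cov(X,Y) = E[XY] - E[X]E[Y] = - \frac{1}{72}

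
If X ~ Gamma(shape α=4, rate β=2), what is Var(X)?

For X ~ Gamma(shape α=4, rate β=2):
Var(X) = 1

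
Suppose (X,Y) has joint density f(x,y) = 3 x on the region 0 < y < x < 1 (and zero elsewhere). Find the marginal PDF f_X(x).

f_X(x) = ∫_0^x 3 x dy = 3 x^{2}
for 0 < x < 1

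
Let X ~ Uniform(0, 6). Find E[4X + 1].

For X ~ Uniform(0, 6):
E[X] = 3
E[4X + 1] = 4 × E[X] + 1 = 13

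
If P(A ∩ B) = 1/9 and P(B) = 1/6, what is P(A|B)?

P(A|B) = P(A ∩ B) / P(B)
= (1/9) / (1/6)
= 2/3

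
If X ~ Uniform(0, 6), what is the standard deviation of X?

For X ~ Uniform(0, 6):
Var(X) = 3
SD(X) = √(Var(X)) = √(3) = \sqrt{3}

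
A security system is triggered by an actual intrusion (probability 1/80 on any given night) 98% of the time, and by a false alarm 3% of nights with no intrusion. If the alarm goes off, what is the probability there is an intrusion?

Let D = the rare event, + = positive/flagged.
P(D) = 1/80
P(+|D) = 98/100 = 49/50
P(+|D') = 3/100
P(+) = P(+|D)P(D) + P(+|D')P(D')
     = \frac{49}{50} × \frac{1}{80} + \frac{3}{100} × \frac{79}{80}
     = \frac{67}{1600}
P(D|+) = P(+|D)P(D)/P(+) = \frac{98}{335}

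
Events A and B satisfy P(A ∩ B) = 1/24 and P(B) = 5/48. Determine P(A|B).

P(A|B) = P(A ∩ B) / P(B)
= (1/24) / (5/48)
= 2/5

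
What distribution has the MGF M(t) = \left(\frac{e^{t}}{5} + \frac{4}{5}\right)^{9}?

The MGF M(t) = \left(\frac{e^{t}}{5} + \frac{4}{5}\right)^{9} is the standard form for the Binomial distribution.
Comparing with the known MGF formula identifies: Binomial(n=9, p=1/5)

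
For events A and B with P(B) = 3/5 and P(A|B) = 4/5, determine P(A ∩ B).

By definition, P(A|B) = P(A ∩ B) / P(B)
So P(A ∩ B) = P(A|B) × P(B)
= 4/5 × 3/5
= 12/25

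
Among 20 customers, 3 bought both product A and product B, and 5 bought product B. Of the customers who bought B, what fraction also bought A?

P(A ∩ B) = 3/20
P(B) = 5/20 = 1/4
P(A|B) = P(A ∩ B) / P(B) = (3/20) / (1/4) = 3/5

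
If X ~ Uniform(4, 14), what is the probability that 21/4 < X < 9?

P(21/4 < X < 9) = ∫_{21/4}^{9} f(x) dx
where f(x) = \frac{1}{10}
= \frac{3}{8}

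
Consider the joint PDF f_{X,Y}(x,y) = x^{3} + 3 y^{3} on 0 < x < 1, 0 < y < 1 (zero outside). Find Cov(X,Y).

E[XY] = ∫∫ xy × f(x,y) dx dy = \frac{2}{5}
E[X] = \frac{23}{40}
E[Y] = \frac{29}{40}
Cov(X,Y) = E[XY] - E[X]E[Y] = - \frac{27}{1600}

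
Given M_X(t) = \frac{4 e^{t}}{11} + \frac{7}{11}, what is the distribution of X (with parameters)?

The MGF M(t) = \frac{4 e^{t}}{11} + \frac{7}{11} is the standard form for the Bernoulli distribution.
Comparing with the known MGF formula identifies: Bernoulli(p=4/11)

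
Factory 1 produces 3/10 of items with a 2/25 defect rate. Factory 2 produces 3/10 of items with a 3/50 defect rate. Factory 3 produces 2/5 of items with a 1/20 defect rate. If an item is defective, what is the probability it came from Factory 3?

Using Bayes' theorem:
P(F1) = 3/10, P(D|F1) = 2/25
P(F2) = 3/10, P(D|F2) = 3/50
P(F3) = 2/5, P(D|F3) = 1/20
P(D) = P(D|F1)P(F1) + P(D|F2)P(F2) + P(D|F3)P(F3)
     = \frac{31}{500}
P(F3|D) = P(D|F3)P(F3) / P(D)
= \frac{10}{31}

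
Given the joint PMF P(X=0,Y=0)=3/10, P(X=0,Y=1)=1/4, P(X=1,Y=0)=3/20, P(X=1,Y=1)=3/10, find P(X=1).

P(X=1) = P(X=1,Y=0) + P(X=1,Y=1)
= 3/20 + 3/10
= 9/20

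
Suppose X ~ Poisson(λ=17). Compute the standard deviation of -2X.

For X ~ Poisson(λ=17):
Var(X) = 17
SD(X) = √(Var(X)) = √(17) = \sqrt{17}
SD(-2X) = |-2| × SD(X) = 2 × \sqrt{17} = 2 \sqrt{17}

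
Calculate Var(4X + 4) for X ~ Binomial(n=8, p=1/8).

For X ~ Binomial(n=8, p=1/8):
Var(X) = \frac{7}{8}
Var(4X + 4) = (4)² × Var(X) = 16 × \frac{7}{8} = 14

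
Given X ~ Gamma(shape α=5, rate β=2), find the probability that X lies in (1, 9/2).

P(1 < X < 9/2) = ∫_{1}^{9/2} f(x) dx
where f(x) = \frac{4 x^{4} e^{- 2 x}}{3}
= \frac{7 \left(-509 + 8 e^{7}\right)}{8 e^{9}}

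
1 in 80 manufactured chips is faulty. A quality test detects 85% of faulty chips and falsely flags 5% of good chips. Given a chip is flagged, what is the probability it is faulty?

Let D = the rare event, + = positive/flagged.
P(D) = 1/80
P(+|D) = 85/100 = 17/20
P(+|D') = 5/100 = 1/20
P(+) = P(+|D)P(D) + P(+|D')P(D')
     = \frac{17}{20} × \frac{1}{80} + \frac{1}{20} × \frac{79}{80}
     = \frac{3}{50}
P(D|+) = P(+|D)P(D)/P(+) = \frac{17}{96}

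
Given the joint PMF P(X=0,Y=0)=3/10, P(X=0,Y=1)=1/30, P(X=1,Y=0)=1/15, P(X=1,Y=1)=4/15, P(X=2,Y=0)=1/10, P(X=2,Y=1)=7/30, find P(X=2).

P(X=2) = P(X=2,Y=0) + P(X=2,Y=1)
= 1/10 + 7/30
= 1/3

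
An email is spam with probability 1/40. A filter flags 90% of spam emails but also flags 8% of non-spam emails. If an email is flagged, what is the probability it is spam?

Let D = the rare event, + = positive/flagged.
P(D) = 1/40
P(+|D) = 90/100 = 9/10
P(+|D') = 8/100 = 2/25
P(+) = P(+|D)P(D) + P(+|D')P(D')
     = \frac{9}{10} × \frac{1}{40} + \frac{2}{25} × \frac{39}{40}
     = \frac{201}{2000}
P(D|+) = P(+|D)P(D)/P(+) = \frac{15}{67}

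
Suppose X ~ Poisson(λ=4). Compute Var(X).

For X ~ Poisson(λ=4):
Var(X) = 4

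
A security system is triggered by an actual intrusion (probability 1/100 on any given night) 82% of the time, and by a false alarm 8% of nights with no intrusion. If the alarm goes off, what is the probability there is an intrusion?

Let D = the rare event, + = positive/flagged.
P(D) = 1/100
P(+|D) = 82/100 = 41/50
P(+|D') = 8/100 = 2/25
P(+) = P(+|D)P(D) + P(+|D')P(D')
     = \frac{41}{50} × \frac{1}{100} + \frac{2}{25} × \frac{99}{100}
     = \frac{437}{5000}
P(D|+) = P(+|D)P(D)/P(+) = \frac{41}{437}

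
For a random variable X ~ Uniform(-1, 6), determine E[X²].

Using the identity E[X²] = Var(X) + (E[X])²:
E[X] = \frac{5}{2}
Var(X) = \frac{49}{12}
E[X²] = \frac{49}{12} + (\frac{5}{2})²
= \frac{31}{3}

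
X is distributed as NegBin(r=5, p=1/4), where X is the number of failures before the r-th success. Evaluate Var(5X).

For X ~ NegBin(r=5, p=1/4), where X is the number of failures before the r-th success:
Var(X) = 60
Var(5X) = (5)² × Var(X) = 25 × 60 = 1500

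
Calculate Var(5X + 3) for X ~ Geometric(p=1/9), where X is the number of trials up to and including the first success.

For X ~ Geometric(p=1/9), where X is the number of trials up to and including the first success:
Var(X) = 72
Var(5X + 3) = (5)² × Var(X) = 25 × 72 = 1800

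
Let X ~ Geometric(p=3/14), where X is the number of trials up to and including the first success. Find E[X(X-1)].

E[X(X-1)] = E[X² - X] = E[X²] - E[X]
E[X] = \frac{14}{3}
E[X²] = Var(X) + (E[X])² = \frac{154}{9} + (\frac{14}{3})² = \frac{350}{9}
E[X(X-1)] = \frac{350}{9} - \frac{14}{3} = \frac{308}{9}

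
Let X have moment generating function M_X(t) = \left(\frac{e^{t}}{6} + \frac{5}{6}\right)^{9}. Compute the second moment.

To find E[X^2], compute M^(2)(0):
M^(1)(t) = \frac{3 \left(\frac{e^{t}}{6} + \frac{5}{6}\right)^{8} e^{t}}{2}
M^(2)(t) = \frac{3 \left(\frac{e^{t}}{6} + \frac{5}{6}\right)^{8} e^{t}}{2} + 2 \left(\frac{e^{t}}{6} + \frac{5}{6}\right)^{7} e^{2 t}
M^(2)(0) = \frac{7}{2}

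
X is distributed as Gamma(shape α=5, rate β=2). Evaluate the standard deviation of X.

For X ~ Gamma(shape α=5, rate β=2):
Var(X) = \frac{5}{4}
SD(X) = √(Var(X)) = √(\frac{5}{4}) = \frac{\sqrt{5}}{2}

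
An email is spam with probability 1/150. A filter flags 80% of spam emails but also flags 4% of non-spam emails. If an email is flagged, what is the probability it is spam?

Let D = the rare event, + = positive/flagged.
P(D) = 1/150
P(+|D) = 80/100 = 4/5
P(+|D') = 4/100 = 1/25
P(+) = P(+|D)P(D) + P(+|D')P(D')
     = \frac{4}{5} × \frac{1}{150} + \frac{1}{25} × \frac{149}{150}
     = \frac{169}{3750}
P(D|+) = P(+|D)P(D)/P(+) = \frac{20}{169}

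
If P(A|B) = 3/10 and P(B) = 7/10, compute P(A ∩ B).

By definition, P(A|B) = P(A ∩ B) / P(B)
So P(A ∩ B) = P(A|B) × P(B)
= 3/10 × 7/10
= 21/100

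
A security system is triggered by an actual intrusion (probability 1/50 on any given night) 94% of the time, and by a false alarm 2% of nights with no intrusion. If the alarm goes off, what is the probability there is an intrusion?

Let D = the rare event, + = positive/flagged.
P(D) = 1/50
P(+|D) = 94/100 = 47/50
P(+|D') = 2/100 = 1/50
P(+) = P(+|D)P(D) + P(+|D')P(D')
     = \frac{47}{50} × \frac{1}{50} + \frac{1}{50} × \frac{49}{50}
     = \frac{24}{625}
P(D|+) = P(+|D)P(D)/P(+) = \frac{47}{96}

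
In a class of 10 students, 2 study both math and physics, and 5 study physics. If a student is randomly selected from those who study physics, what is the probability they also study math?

P(A ∩ B) = 2/10 = 1/5
P(B) = 5/10 = 1/2
P(A|B) = P(A ∩ B) / P(B) = (1/5) / (1/2) = 2/5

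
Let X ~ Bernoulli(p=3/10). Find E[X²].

Using the identity E[X²] = Var(X) + (E[X])²:
E[X] = \frac{3}{10}
Var(X) = \frac{21}{100}
E[X²] = \frac{21}{100} + (\frac{3}{10})²
= \frac{3}{10}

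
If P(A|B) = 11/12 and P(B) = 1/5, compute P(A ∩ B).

By definition, P(A|B) = P(A ∩ B) / P(B)
So P(A ∩ B) = P(A|B) × P(B)
= 11/12 × 1/5
= 11/60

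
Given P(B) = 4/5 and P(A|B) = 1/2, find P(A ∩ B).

By definition, P(A|B) = P(A ∩ B) / P(B)
So P(A ∩ B) = P(A|B) × P(B)
= 1/2 × 4/5
= 2/5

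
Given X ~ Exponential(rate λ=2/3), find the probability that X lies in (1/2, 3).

P(1/2 < X < 3) = ∫_{1/2}^{3} f(x) dx
where f(x) = \frac{2 e^{- \frac{2 x}{3}}}{3}
= - \frac{1}{e^{2}} + e^{- \frac{1}{3}}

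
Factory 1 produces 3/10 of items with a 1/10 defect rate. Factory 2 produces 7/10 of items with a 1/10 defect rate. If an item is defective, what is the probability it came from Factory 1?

Using Bayes' theorem:
P(F1) = 3/10, P(D|F1) = 1/10
P(F2) = 7/10, P(D|F2) = 1/10
P(D) = P(D|F1)P(F1) + P(D|F2)P(F2)
     = \frac{1}{10}
P(F1|D) = P(D|F1)P(F1) / P(D)
= \frac{3}{10}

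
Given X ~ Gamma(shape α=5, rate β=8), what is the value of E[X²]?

Using the identity E[X²] = Var(X) + (E[X])²:
E[X] = \frac{5}{8}
Var(X) = \frac{5}{64}
E[X²] = \frac{5}{64} + (\frac{5}{8})²
= \frac{15}{32}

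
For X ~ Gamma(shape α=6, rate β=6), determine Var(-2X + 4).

For X ~ Gamma(shape α=6, rate β=6):
Var(X) = \frac{1}{6}
Var(-2X + 4) = (-2)² × Var(X) = 4 × \frac{1}{6} = \frac{2}{3}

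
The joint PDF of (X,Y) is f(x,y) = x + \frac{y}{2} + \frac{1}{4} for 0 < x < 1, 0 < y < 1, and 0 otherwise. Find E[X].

E[X] = ∫_0^1 ∫_0^1 x × f(x,y) dy dx
= ∫_0^1 ∫_0^1 x × (x + \frac{y}{2} + \frac{1}{4}) dy dx
= \frac{7}{12}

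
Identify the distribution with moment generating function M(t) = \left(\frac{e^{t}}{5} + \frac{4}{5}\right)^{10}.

The MGF M(t) = \left(\frac{e^{t}}{5} + \frac{4}{5}\right)^{10} is the standard form for the Binomial distribution.
Comparing with the known MGF formula identifies: Binomial(n=10, p=1/5)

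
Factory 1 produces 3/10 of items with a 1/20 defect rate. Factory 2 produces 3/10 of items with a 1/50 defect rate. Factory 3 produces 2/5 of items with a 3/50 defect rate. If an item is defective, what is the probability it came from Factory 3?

Using Bayes' theorem:
P(F1) = 3/10, P(D|F1) = 1/20
P(F2) = 3/10, P(D|F2) = 1/50
P(F3) = 2/5, P(D|F3) = 3/50
P(D) = P(D|F1)P(F1) + P(D|F2)P(F2) + P(D|F3)P(F3)
     = \frac{9}{200}
P(F3|D) = P(D|F3)P(F3) / P(D)
= \frac{8}{15}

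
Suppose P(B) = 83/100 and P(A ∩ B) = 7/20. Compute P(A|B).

P(A|B) = P(A ∩ B) / P(B)
= (7/20) / (83/100)
= 35/83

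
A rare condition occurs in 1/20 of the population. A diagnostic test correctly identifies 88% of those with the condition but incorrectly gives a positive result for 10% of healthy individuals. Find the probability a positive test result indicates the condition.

Let D = the rare event, + = positive/flagged.
P(D) = 1/20
P(+|D) = 88/100 = 22/25
P(+|D') = 10/100 = 1/10
P(+) = P(+|D)P(D) + P(+|D')P(D')
     = \frac{22}{25} × \frac{1}{20} + \frac{1}{10} × \frac{19}{20}
     = \frac{139}{1000}
P(D|+) = P(+|D)P(D)/P(+) = \frac{44}{139}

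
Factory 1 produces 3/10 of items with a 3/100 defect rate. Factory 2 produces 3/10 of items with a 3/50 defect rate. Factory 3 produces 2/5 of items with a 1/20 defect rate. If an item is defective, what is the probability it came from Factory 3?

Using Bayes' theorem:
P(F1) = 3/10, P(D|F1) = 3/100
P(F2) = 3/10, P(D|F2) = 3/50
P(F3) = 2/5, P(D|F3) = 1/20
P(D) = P(D|F1)P(F1) + P(D|F2)P(F2) + P(D|F3)P(F3)
     = \frac{47}{1000}
P(F3|D) = P(D|F3)P(F3) / P(D)
= \frac{20}{47}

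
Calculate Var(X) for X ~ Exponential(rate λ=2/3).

For X ~ Exponential(rate λ=2/3):
Var(X) = \frac{9}{4}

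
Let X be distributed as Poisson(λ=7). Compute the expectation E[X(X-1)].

E[X(X-1)] = E[X² - X] = E[X²] - E[X]
E[X] = 7
E[X²] = Var(X) + (E[X])² = 7 + (7)² = 56
E[X(X-1)] = 56 - 7 = 49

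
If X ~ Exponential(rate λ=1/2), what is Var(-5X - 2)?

For X ~ Exponential(rate λ=1/2):
Var(X) = 4
Var(-5X - 2) = (-5)² × Var(X) = 25 × 4 = 100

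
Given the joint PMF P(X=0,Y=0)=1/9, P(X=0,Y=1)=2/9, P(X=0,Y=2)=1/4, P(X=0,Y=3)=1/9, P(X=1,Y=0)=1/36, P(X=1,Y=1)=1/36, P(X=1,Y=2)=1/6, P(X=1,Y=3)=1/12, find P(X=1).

P(X=1) = P(X=1,Y=0) + P(X=1,Y=1) + P(X=1,Y=2) + P(X=1,Y=3)
= 1/36 + 1/36 + 1/6 + 1/12
= 11/36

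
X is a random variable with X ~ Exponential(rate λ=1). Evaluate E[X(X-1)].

E[X(X-1)] = E[X² - X] = E[X²] - E[X]
E[X] = 1
E[X²] = Var(X) + (E[X])² = 1 + (1)² = 2
E[X(X-1)] = 2 - 1 = 1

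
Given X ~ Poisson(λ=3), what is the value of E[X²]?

Using the identity E[X²] = Var(X) + (E[X])²:
E[X] = 3
Var(X) = 3
E[X²] = 3 + (3)²
= 12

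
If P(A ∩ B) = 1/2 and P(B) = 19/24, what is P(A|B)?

P(A|B) = P(A ∩ B) / P(B)
= (1/2) / (19/24)
= 12/19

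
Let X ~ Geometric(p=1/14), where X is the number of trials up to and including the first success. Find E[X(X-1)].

E[X(X-1)] = E[X² - X] = E[X²] - E[X]
E[X] = 14
E[X²] = Var(X) + (E[X])² = 182 + (14)² = 378
E[X(X-1)] = 378 - 14 = 364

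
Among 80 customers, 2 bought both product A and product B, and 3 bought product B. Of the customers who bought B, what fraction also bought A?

P(A ∩ B) = 2/80 = 1/40
P(B) = 3/80
P(A|B) = P(A ∩ B) / P(B) = (1/40) / (3/80) = 2/3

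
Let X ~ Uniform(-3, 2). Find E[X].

For X ~ Uniform(-3, 2), the expected value is:
E[X] = - \frac{1}{2}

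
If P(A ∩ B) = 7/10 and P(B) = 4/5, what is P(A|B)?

P(A|B) = P(A ∩ B) / P(B)
= (7/10) / (4/5)
= 7/8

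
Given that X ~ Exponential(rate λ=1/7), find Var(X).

For X ~ Exponential(rate λ=1/7):
Var(X) = 49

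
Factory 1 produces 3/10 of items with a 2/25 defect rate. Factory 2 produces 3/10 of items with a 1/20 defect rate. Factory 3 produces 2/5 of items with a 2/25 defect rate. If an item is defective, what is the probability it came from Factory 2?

Using Bayes' theorem:
P(F1) = 3/10, P(D|F1) = 2/25
P(F2) = 3/10, P(D|F2) = 1/20
P(F3) = 2/5, P(D|F3) = 2/25
P(D) = P(D|F1)P(F1) + P(D|F2)P(F2) + P(D|F3)P(F3)
     = \frac{71}{1000}
P(F2|D) = P(D|F2)P(F2) / P(D)
= \frac{15}{71}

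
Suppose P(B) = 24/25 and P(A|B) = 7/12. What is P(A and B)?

By definition, P(A|B) = P(A ∩ B) / P(B)
So P(A ∩ B) = P(A|B) × P(B)
= 7/12 × 24/25
= 14/25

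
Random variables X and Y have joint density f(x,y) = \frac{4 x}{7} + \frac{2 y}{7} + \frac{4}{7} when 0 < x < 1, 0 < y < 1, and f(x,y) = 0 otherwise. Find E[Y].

E[Y] = ∫_0^1 ∫_0^1 y × f(x,y) dx dy
= \frac{11}{21}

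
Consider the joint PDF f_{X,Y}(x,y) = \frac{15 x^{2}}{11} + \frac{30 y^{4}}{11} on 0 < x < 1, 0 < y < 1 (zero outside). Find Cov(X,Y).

E[XY] = ∫∫ xy × f(x,y) dx dy = \frac{35}{88}
E[X] = \frac{27}{44}
E[Y] = \frac{15}{22}
Cov(X,Y) = E[XY] - E[X]E[Y] = - \frac{5}{242}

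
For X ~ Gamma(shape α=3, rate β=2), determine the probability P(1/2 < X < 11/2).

P(1/2 < X < 11/2) = ∫_{1/2}^{11/2} f(x) dx
where f(x) = 4 x^{2} e^{- 2 x}
= \frac{5 \left(-29 + e^{10}\right)}{2 e^{11}}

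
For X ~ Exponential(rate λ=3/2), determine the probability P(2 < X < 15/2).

P(2 < X < 15/2) = ∫_{2}^{15/2} f(x) dx
where f(x) = \frac{3 e^{- \frac{3 x}{2}}}{2}
= - \frac{1}{e^{\frac{45}{4}}} + e^{-3}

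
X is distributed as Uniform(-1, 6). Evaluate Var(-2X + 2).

For X ~ Uniform(-1, 6):
Var(X) = \frac{49}{12}
Var(-2X + 2) = (-2)² × Var(X) = 4 × \frac{49}{12} = \frac{49}{3}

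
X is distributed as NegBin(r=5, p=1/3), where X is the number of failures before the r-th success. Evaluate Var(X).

For X ~ NegBin(r=5, p=1/3), where X is the number of failures before the r-th success:
Var(X) = 30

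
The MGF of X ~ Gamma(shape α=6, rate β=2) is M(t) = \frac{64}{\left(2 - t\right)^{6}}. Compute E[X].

To find E[X], compute M^(1)(0):
M^(1)(t) = \frac{384}{\left(2 - t\right)^{7}}
M^(1)(0) = 3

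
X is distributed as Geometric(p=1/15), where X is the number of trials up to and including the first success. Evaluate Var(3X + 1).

For X ~ Geometric(p=1/15), where X is the number of trials up to and including the first success:
Var(X) = 210
Var(3X + 1) = (3)² × Var(X) = 9 × 210 = 1890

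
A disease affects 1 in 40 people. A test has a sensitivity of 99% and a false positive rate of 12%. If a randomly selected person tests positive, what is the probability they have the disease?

Let D = the rare event, + = positive/flagged.
P(D) = 1/40
P(+|D) = 99/100
P(+|D') = 12/100 = 3/25
P(+) = P(+|D)P(D) + P(+|D')P(D')
     = \frac{99}{100} × \frac{1}{40} + \frac{3}{25} × \frac{39}{40}
     = \frac{567}{4000}
P(D|+) = P(+|D)P(D)/P(+) = \frac{11}{63}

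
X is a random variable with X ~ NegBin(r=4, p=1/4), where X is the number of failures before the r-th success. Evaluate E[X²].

Using the identity E[X²] = Var(X) + (E[X])²:
E[X] = 12
Var(X) = 48
E[X²] = 48 + (12)²
= 192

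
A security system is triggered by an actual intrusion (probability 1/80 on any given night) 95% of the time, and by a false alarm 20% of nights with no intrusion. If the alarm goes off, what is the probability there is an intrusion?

Let D = the rare event, + = positive/flagged.
P(D) = 1/80
P(+|D) = 95/100 = 19/20
P(+|D') = 20/100 = 1/5
P(+) = P(+|D)P(D) + P(+|D')P(D')
     = \frac{19}{20} × \frac{1}{80} + \frac{1}{5} × \frac{79}{80}
     = \frac{67}{320}
P(D|+) = P(+|D)P(D)/P(+) = \frac{19}{335}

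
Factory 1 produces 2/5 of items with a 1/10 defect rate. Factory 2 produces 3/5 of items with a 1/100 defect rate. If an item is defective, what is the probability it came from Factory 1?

Using Bayes' theorem:
P(F1) = 2/5, P(D|F1) = 1/10
P(F2) = 3/5, P(D|F2) = 1/100
P(D) = P(D|F1)P(F1) + P(D|F2)P(F2)
     = \frac{23}{500}
P(F1|D) = P(D|F1)P(F1) / P(D)
= \frac{20}{23}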